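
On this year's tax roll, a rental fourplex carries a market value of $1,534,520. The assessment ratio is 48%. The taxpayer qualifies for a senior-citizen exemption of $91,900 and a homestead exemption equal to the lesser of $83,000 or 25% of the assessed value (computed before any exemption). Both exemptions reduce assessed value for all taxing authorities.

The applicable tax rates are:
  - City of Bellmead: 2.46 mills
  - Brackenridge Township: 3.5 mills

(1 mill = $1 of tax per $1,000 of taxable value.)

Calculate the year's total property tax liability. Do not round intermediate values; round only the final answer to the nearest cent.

Assessed value = $1,534,520 × 0.48 = $736,569.6
Homestead exemption = min($83,000, 25% × $736,569.6) = min($83,000, $184,142.4) = $83,000 (dollar cap binds)
Taxable value = $736,569.6 − $91,900 − $83,000 = $561,669.6
City of Bellmead: $561,669.6 × 0.00246 = $1,381.707216
Brackenridge Township: $561,669.6 × 0.0035 = $1,965.8436
Total = $3,347.550816

$3,347.55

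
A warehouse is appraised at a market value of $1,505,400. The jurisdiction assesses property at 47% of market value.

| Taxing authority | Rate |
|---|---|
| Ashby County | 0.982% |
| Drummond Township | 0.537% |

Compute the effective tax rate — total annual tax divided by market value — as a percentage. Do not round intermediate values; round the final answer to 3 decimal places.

Assessed value = $1,505,400 × 0.47 = $707,538
Ashby County: $707,538 × 0.00982 = $6,948.02316
Drummond Township: $707,538 × 0.00537 = $3,799.47906
Total tax = $10,747.50222
Effective rate = $10,747.50222 ÷ $1,505,400 = 0.714% of market value

0.714%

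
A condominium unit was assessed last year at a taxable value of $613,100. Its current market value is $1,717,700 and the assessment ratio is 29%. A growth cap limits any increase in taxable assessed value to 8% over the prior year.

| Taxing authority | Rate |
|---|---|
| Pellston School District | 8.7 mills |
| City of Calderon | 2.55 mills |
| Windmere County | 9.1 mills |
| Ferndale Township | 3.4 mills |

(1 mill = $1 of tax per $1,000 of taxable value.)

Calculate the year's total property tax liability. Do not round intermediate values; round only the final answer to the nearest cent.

Uncapped assessed value = $1,717,700 × 0.29 = $498,133
Cap limit = $613,100 × 1.08 = $662,148
Taxable assessed value = min($498,133, $662,148) = $498,133 (cap does not bind)
Pellston School District: $498,133 × 0.0087 = $4,333.7571
City of Calderon: $498,133 × 0.00255 = $1,270.23915
Windmere County: $498,133 × 0.0091 = $4,533.0103
Ferndale Township: $498,133 × 0.0034 = $1,693.6522
Total = $11,830.65875

$11,830.66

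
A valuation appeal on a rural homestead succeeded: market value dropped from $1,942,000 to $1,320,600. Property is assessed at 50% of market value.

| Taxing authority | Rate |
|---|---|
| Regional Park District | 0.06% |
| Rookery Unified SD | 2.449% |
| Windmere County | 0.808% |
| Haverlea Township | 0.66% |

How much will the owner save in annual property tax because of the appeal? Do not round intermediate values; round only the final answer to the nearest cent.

Old assessed value = $1,942,000 × 0.5 = $971,000
New assessed value = $1,320,600 × 0.5 = $660,300
Combined rate = 0.0006 + 0.02449 + 0.00808 + 0.0066 = 0.03977
Old tax = $971,000 × 0.03977 = $38,616.67
New tax = $660,300 × 0.03977 = $26,260.131
Reduction = $38,616.67 − $26,260.131 = $12,356.539

$12,356.54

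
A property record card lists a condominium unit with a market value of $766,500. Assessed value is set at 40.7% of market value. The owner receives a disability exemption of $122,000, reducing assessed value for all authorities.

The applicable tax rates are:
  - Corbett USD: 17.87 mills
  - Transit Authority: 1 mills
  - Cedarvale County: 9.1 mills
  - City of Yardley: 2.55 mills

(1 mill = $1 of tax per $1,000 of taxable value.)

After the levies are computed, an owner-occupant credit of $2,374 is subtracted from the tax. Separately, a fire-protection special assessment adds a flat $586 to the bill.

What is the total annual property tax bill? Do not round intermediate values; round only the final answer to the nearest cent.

$4,009.75

Assessed value = $766,500 × 0.407 = $311,965.5
Taxable value = $311,965.5 − $122,000 = $189,965.5
Corbett USD: $189,965.5 × 0.01787 = $3,394.683485
Transit Authority: $189,965.5 × 0.001 = $189.9655
Cedarvale County: $189,965.5 × 0.0091 = $1,728.68605
City of Yardley: $189,965.5 × 0.00255 = $484.412025
Levies subtotal = $5,797.74706
After credit = $5,797.74706 − $2,374 = $3,423.74706
Total = $3,423.74706 + $586 = $4,009.74706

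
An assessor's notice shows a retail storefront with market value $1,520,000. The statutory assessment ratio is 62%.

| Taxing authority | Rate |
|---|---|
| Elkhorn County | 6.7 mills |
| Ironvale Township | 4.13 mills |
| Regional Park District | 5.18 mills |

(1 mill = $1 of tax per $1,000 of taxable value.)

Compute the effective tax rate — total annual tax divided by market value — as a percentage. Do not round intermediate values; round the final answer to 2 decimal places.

Assessed value = $1,520,000 × 0.62 = $942,400
Elkhorn County: $942,400 × 0.0067 = $6,314.08
Ironvale Township: $942,400 × 0.00413 = $3,892.112
Regional Park District: $942,400 × 0.00518 = $4,881.632
Total tax = $15,087.824
Effective rate = $15,087.824 ÷ $1,520,000 = 0.99% of market value

0.99%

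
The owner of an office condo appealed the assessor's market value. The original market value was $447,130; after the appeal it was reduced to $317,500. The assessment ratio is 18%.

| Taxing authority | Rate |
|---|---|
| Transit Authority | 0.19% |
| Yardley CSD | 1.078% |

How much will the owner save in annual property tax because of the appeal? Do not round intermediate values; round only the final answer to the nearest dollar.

$296

Old assessed value = $447,130 × 0.18 = $80,483.4
New assessed value = $317,500 × 0.18 = $57,150
Combined rate = 0.0019 + 0.01078 = 0.01268
Old tax = $80,483.4 × 0.01268 = $1,020.529512
New tax = $57,150 × 0.01268 = $724.662
Reduction = $1,020.529512 − $724.662 = $295.867512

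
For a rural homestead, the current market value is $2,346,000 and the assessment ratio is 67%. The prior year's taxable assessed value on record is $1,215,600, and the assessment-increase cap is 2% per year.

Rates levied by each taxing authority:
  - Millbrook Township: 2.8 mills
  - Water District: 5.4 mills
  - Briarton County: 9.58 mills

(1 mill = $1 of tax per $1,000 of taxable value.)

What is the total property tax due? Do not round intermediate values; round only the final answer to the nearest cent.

$22,045.64

Uncapped assessed value = $2,346,000 × 0.67 = $1,571,820
Cap limit = $1,215,600 × 1.02 = $1,239,912
Taxable assessed value = min($1,571,820, $1,239,912) = $1,239,912 (cap binds)
Millbrook Township: $1,239,912 × 0.0028 = $3,471.7536
Water District: $1,239,912 × 0.0054 = $6,695.5248
Briarton County: $1,239,912 × 0.00958 = $11,878.35696
Total = $22,045.63536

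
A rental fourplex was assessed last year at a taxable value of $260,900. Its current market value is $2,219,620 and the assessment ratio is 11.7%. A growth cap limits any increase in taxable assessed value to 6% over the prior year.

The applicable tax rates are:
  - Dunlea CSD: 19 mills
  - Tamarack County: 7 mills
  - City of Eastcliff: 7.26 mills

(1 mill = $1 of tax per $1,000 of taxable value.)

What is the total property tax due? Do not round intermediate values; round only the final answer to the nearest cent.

Uncapped assessed value = $2,219,620 × 0.117 = $259,695.54
Cap limit = $260,900 × 1.06 = $276,554
Taxable assessed value = min($259,695.54, $276,554) = $259,695.54 (cap does not bind)
Dunlea CSD: $259,695.54 × 0.019 = $4,934.21526
Tamarack County: $259,695.54 × 0.007 = $1,817.86878
City of Eastcliff: $259,695.54 × 0.00726 = $1,885.3896204
Total = $8,637.4736604

$8,637.47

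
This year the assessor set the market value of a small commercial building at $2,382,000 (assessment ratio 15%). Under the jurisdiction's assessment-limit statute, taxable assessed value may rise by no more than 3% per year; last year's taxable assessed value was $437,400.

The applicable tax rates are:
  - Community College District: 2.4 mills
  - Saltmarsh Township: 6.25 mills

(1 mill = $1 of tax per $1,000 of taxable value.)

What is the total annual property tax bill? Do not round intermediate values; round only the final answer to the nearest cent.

Uncapped assessed value = $2,382,000 × 0.15 = $357,300
Cap limit = $437,400 × 1.03 = $450,522
Taxable assessed value = min($357,300, $450,522) = $357,300 (cap does not bind)
Community College District: $357,300 × 0.0024 = $857.52
Saltmarsh Township: $357,300 × 0.00625 = $2,233.125
Total = $3,090.645

$3,090.65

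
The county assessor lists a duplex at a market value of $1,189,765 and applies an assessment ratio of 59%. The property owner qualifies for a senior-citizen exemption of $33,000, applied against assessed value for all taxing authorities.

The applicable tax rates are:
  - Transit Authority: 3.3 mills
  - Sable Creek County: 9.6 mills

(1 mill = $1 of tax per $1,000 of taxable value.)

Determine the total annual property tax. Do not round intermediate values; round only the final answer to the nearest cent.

Assessed value = $1,189,765 × 0.59 = $701,961.35
Taxable value = $701,961.35 − $33,000 = $668,961.35
Transit Authority: $668,961.35 × 0.0033 = $2,207.572455
Sable Creek County: $668,961.35 × 0.0096 = $6,422.02896
Total = $2,207.572455 + $6,422.02896 = $8,629.601415

$8,629.60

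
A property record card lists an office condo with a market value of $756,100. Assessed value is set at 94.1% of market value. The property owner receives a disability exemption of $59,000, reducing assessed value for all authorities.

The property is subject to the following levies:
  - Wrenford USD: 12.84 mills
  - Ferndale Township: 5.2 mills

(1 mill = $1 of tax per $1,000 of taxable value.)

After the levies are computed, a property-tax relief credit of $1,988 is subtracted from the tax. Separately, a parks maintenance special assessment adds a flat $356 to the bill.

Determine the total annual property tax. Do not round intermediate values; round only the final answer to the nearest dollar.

$10,139

Assessed value = $756,100 × 0.941 = $711,490.1
Taxable value = $711,490.1 − $59,000 = $652,490.1
Wrenford USD: $652,490.1 × 0.01284 = $8,377.972884
Ferndale Township: $652,490.1 × 0.0052 = $3,392.94852
Levies subtotal = $11,770.921404
After credit = $11,770.921404 − $1,988 = $9,782.921404
Total = $9,782.921404 + $356 = $10,138.921404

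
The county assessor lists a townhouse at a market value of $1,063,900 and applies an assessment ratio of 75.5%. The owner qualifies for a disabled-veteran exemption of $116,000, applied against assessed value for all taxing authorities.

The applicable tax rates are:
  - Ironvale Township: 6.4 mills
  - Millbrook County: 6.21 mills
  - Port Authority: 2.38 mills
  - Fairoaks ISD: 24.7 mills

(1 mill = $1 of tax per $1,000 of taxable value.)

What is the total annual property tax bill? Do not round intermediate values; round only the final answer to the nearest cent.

$27,276.73

Assessed value = $1,063,900 × 0.755 = $803,244.5
Taxable value = $803,244.5 − $116,000 = $687,244.5
Ironvale Township: $687,244.5 × 0.0064 = $4,398.3648
Millbrook County: $687,244.5 × 0.00621 = $4,267.788345
Port Authority: $687,244.5 × 0.00238 = $1,635.64191
Fairoaks ISD: $687,244.5 × 0.0247 = $16,974.93915
Total = $4,398.3648 + $4,267.788345 + $1,635.64191 + $16,974.93915 = $27,276.734205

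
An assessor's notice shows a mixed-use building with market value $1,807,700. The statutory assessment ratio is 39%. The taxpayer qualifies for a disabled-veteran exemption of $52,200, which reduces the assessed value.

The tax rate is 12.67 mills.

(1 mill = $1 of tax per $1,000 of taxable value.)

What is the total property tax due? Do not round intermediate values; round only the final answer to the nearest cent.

$8,271.01

Assessed value = $1,807,700 × 0.39 = $705,003
Taxable value = $705,003 − $52,200 = $652,803
Tax = $652,803 × 0.01267 = $8,271.01401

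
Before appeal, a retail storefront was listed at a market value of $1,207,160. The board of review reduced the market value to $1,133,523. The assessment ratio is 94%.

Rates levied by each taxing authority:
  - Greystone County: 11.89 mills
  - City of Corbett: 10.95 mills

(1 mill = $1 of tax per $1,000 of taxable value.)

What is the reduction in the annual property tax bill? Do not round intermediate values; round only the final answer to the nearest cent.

Old assessed value = $1,207,160 × 0.94 = $1,134,730.4
New assessed value = $1,133,523 × 0.94 = $1,065,511.62
Combined rate = 0.01189 + 0.01095 = 0.02284
Old tax = $1,134,730.4 × 0.02284 = $25,917.242336
New tax = $1,065,511.62 × 0.02284 = $24,336.2854008
Reduction = $25,917.242336 − $24,336.2854008 = $1,580.9569352

$1,580.96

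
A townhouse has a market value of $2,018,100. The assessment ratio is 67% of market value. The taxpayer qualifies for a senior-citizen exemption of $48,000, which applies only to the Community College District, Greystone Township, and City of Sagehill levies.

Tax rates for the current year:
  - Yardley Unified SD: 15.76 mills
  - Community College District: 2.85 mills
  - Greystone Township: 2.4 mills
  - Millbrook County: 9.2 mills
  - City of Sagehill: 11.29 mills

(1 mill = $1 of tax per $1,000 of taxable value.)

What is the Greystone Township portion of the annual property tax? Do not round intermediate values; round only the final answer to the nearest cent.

$3,129.90

Assessed value = $2,018,100 × 0.67 = $1,352,127
Greystone Township taxable value = $1,352,127 − $48,000 = $1,304,127
Greystone Township levy = $1,304,127 × 0.0024 = $3,129.9048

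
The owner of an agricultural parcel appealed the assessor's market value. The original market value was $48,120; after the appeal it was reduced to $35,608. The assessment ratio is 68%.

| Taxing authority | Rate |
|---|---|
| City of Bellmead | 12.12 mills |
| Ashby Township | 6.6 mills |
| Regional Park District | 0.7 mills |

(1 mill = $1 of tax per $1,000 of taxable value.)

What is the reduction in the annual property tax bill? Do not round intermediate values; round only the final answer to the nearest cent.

Old assessed value = $48,120 × 0.68 = $32,721.6
New assessed value = $35,608 × 0.68 = $24,213.44
Combined rate = 0.01212 + 0.0066 + 0.0007 = 0.01942
Old tax = $32,721.6 × 0.01942 = $635.453472
New tax = $24,213.44 × 0.01942 = $470.2250048
Reduction = $635.453472 − $470.2250048 = $165.2284672

$165.23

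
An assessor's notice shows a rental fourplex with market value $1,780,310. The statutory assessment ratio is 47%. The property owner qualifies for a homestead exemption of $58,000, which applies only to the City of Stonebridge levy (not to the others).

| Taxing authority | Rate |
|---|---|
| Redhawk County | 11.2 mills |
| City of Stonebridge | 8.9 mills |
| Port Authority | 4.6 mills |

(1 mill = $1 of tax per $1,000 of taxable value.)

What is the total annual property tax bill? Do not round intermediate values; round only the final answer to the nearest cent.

Assessed value = $1,780,310 × 0.47 = $836,745.7
Redhawk County: $836,745.7 × 0.0112 = $9,371.55184
City of Stonebridge: ($836,745.7 − $58,000) × 0.0089 = $778,745.7 × 0.0089 = $6,930.83673
Port Authority: $836,745.7 × 0.0046 = $3,849.03022
Total = $20,151.41879

$20,151.42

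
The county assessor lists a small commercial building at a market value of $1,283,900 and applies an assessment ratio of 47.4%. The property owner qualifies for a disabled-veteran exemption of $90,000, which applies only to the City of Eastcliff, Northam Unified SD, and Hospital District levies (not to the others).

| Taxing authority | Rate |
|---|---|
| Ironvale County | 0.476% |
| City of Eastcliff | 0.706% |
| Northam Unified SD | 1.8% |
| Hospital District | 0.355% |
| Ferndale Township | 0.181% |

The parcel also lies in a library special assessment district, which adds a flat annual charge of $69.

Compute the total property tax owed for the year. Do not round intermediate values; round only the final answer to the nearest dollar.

Assessed value = $1,283,900 × 0.474 = $608,568.6
Ironvale County: $608,568.6 × 0.00476 = $2,896.786536
City of Eastcliff: ($608,568.6 − $90,000) × 0.00706 = $518,568.6 × 0.00706 = $3,661.094316
Northam Unified SD: ($608,568.6 − $90,000) × 0.018 = $518,568.6 × 0.018 = $9,334.2348
Hospital District: ($608,568.6 − $90,000) × 0.00355 = $518,568.6 × 0.00355 = $1,840.91853
Ferndale Township: $608,568.6 × 0.00181 = $1,101.509166
Levies subtotal = $18,834.543348
Total = $18,834.543348 + $69 = $18,903.543348

$18,904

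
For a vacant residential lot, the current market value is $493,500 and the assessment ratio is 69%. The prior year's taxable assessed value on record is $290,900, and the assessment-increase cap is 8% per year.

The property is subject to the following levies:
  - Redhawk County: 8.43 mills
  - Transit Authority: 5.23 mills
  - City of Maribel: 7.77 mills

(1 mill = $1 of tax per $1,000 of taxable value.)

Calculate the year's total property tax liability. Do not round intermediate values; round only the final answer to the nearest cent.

$6,732.71

Uncapped assessed value = $493,500 × 0.69 = $340,515
Cap limit = $290,900 × 1.08 = $314,172
Taxable assessed value = min($340,515, $314,172) = $314,172 (cap binds)
Redhawk County: $314,172 × 0.00843 = $2,648.46996
Transit Authority: $314,172 × 0.00523 = $1,643.11956
City of Maribel: $314,172 × 0.00777 = $2,441.11644
Total = $6,732.70596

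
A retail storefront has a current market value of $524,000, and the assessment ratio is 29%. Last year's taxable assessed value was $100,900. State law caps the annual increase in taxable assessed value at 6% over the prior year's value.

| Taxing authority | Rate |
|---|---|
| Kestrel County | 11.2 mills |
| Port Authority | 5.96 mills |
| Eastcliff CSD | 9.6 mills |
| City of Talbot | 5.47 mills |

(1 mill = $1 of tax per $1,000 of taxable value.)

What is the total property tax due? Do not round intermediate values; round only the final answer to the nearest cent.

Uncapped assessed value = $524,000 × 0.29 = $151,960
Cap limit = $100,900 × 1.06 = $106,954
Taxable assessed value = min($151,960, $106,954) = $106,954 (cap binds)
Kestrel County: $106,954 × 0.0112 = $1,197.8848
Port Authority: $106,954 × 0.00596 = $637.44584
Eastcliff CSD: $106,954 × 0.0096 = $1,026.7584
City of Talbot: $106,954 × 0.00547 = $585.03838
Total = $3,447.12742

$3,447.13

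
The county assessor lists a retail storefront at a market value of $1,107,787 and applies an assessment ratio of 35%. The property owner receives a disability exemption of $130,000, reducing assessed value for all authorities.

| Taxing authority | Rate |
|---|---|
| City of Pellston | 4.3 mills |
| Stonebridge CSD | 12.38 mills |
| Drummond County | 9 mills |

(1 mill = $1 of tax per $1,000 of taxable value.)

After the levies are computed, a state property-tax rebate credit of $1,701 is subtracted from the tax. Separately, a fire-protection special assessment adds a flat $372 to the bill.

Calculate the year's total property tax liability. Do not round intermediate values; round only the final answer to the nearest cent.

$5,289.39

Assessed value = $1,107,787 × 0.35 = $387,725.45
Taxable value = $387,725.45 − $130,000 = $257,725.45
City of Pellston: $257,725.45 × 0.0043 = $1,108.219435
Stonebridge CSD: $257,725.45 × 0.01238 = $3,190.641071
Drummond County: $257,725.45 × 0.009 = $2,319.52905
Levies subtotal = $6,618.389556
After credit = $6,618.389556 − $1,701 = $4,917.389556
Total = $4,917.389556 + $372 = $5,289.389556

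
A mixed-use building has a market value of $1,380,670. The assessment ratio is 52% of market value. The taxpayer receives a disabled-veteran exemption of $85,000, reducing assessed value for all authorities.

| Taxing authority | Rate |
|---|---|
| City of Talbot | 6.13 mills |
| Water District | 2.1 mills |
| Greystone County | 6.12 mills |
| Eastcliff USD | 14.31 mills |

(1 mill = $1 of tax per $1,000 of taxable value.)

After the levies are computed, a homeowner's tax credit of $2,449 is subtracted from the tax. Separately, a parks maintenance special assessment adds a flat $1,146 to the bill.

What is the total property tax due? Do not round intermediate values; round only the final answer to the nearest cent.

Assessed value = $1,380,670 × 0.52 = $717,948.4
Taxable value = $717,948.4 − $85,000 = $632,948.4
City of Talbot: $632,948.4 × 0.00613 = $3,879.973692
Water District: $632,948.4 × 0.0021 = $1,329.19164
Greystone County: $632,948.4 × 0.00612 = $3,873.644208
Eastcliff USD: $632,948.4 × 0.01431 = $9,057.491604
Levies subtotal = $18,140.301144
After credit = $18,140.301144 − $2,449 = $15,691.301144
Total = $15,691.301144 + $1,146 = $16,837.301144

$16,837.30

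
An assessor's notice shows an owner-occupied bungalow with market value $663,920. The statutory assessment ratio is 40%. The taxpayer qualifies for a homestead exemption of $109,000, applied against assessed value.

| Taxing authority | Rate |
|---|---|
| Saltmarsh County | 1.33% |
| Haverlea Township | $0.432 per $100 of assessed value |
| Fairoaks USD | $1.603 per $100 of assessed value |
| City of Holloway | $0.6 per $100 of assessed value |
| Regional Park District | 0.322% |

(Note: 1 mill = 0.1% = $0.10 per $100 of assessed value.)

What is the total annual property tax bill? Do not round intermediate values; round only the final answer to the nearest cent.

Assessed value = $663,920 × 0.4 = $265,568
Taxable value = $265,568 − $109,000 = $156,568
Saltmarsh County: $156,568 × 0.0133 = $2,082.3544
Haverlea Township: $156,568 × 0.00432 = $676.37376
Fairoaks USD: $156,568 × 0.01603 = $2,509.78504
City of Holloway: $156,568 × 0.006 = $939.408
Regional Park District: $156,568 × 0.00322 = $504.14896
Total = $6,712.07016

$6,712.07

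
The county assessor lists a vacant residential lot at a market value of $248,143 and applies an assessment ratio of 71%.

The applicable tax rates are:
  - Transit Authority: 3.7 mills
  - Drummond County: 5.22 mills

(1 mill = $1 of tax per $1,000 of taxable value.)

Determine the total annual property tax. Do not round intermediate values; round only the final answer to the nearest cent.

$1,571.54

Assessed value = $248,143 × 0.71 = $176,181.53
Transit Authority: $176,181.53 × 0.0037 = $651.871661
Drummond County: $176,181.53 × 0.00522 = $919.6675866
Total = $651.871661 + $919.6675866 = $1,571.5392476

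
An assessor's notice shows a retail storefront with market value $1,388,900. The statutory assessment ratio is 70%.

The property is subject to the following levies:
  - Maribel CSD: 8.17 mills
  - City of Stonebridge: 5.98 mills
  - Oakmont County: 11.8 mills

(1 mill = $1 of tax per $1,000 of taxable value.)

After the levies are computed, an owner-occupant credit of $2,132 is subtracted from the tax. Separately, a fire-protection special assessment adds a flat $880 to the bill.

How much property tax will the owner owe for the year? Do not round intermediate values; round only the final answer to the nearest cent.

$23,977.37

Assessed value = $1,388,900 × 0.7 = $972,230
Maribel CSD: $972,230 × 0.00817 = $7,943.1191
City of Stonebridge: $972,230 × 0.00598 = $5,813.9354
Oakmont County: $972,230 × 0.0118 = $11,472.314
Levies subtotal = $25,229.3685
After credit = $25,229.3685 − $2,132 = $23,097.3685
Total = $23,097.3685 + $880 = $23,977.3685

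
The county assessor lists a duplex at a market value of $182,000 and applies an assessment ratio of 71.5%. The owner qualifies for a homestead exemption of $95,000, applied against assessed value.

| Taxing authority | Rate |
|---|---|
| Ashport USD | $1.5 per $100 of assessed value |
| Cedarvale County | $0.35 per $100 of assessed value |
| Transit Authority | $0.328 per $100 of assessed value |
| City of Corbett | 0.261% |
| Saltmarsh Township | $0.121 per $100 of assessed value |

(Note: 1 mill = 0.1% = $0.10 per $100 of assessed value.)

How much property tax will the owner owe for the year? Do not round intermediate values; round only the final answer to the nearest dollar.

Assessed value = $182,000 × 0.715 = $130,130
Taxable value = $130,130 − $95,000 = $35,130
Ashport USD: $35,130 × 0.015 = $526.95
Cedarvale County: $35,130 × 0.0035 = $122.955
Transit Authority: $35,130 × 0.00328 = $115.2264
City of Corbett: $35,130 × 0.00261 = $91.6893
Saltmarsh Township: $35,130 × 0.00121 = $42.5073
Total = $899.328

$899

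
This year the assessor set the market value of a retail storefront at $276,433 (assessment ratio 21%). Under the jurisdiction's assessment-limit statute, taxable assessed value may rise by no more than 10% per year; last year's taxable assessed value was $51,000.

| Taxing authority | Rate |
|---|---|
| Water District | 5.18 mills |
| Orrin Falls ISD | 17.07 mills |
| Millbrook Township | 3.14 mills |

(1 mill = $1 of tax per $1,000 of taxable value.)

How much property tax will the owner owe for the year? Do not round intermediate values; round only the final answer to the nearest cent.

$1,424.38

Uncapped assessed value = $276,433 × 0.21 = $58,050.93
Cap limit = $51,000 × 1.1 = $56,100
Taxable assessed value = min($58,050.93, $56,100) = $56,100 (cap binds)
Water District: $56,100 × 0.00518 = $290.598
Orrin Falls ISD: $56,100 × 0.01707 = $957.627
Millbrook Township: $56,100 × 0.00314 = $176.154
Total = $1,424.379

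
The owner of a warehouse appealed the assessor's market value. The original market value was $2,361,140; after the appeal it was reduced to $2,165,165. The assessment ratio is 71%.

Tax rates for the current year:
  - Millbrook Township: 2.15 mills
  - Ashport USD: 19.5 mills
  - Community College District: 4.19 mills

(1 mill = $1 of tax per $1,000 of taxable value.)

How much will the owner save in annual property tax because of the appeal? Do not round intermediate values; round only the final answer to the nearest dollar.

$3,595

Old assessed value = $2,361,140 × 0.71 = $1,676,409.4
New assessed value = $2,165,165 × 0.71 = $1,537,267.15
Combined rate = 0.00215 + 0.0195 + 0.00419 = 0.02584
Old tax = $1,676,409.4 × 0.02584 = $43,318.418896
New tax = $1,537,267.15 × 0.02584 = $39,722.983156
Reduction = $43,318.418896 − $39,722.983156 = $3,595.43574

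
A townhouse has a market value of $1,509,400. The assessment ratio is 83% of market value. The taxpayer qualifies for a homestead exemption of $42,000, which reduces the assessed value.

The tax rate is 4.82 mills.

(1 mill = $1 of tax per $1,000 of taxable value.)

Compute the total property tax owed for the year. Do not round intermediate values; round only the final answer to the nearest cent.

$5,836.07

Assessed value = $1,509,400 × 0.83 = $1,252,802
Taxable value = $1,252,802 − $42,000 = $1,210,802
Tax = $1,210,802 × 0.00482 = $5,836.06564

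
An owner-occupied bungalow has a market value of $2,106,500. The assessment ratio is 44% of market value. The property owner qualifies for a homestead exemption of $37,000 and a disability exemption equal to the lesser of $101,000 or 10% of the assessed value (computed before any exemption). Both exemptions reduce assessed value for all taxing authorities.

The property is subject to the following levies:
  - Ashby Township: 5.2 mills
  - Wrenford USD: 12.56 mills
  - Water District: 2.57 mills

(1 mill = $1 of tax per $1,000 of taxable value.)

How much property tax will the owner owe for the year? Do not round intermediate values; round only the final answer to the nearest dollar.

$16,207

Assessed value = $2,106,500 × 0.44 = $926,860
Disability exemption = min($101,000, 10% × $926,860) = min($101,000, $92,686) = $92,686 (percentage binds)
Taxable value = $926,860 − $37,000 − $92,686 = $797,174
Ashby Township: $797,174 × 0.0052 = $4,145.3048
Wrenford USD: $797,174 × 0.01256 = $10,012.50544
Water District: $797,174 × 0.00257 = $2,048.73718
Total = $16,206.54742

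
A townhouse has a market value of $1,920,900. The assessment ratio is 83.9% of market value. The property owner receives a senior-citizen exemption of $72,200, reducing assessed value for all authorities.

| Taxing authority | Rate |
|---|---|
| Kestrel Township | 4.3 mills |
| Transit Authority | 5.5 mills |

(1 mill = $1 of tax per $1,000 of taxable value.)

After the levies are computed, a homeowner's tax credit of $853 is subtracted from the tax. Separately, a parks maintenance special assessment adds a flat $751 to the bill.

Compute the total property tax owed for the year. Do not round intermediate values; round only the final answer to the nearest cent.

Assessed value = $1,920,900 × 0.839 = $1,611,635.1
Taxable value = $1,611,635.1 − $72,200 = $1,539,435.1
Kestrel Township: $1,539,435.1 × 0.0043 = $6,619.57093
Transit Authority: $1,539,435.1 × 0.0055 = $8,466.89305
Levies subtotal = $15,086.46398
After credit = $15,086.46398 − $853 = $14,233.46398
Total = $14,233.46398 + $751 = $14,984.46398

$14,984.46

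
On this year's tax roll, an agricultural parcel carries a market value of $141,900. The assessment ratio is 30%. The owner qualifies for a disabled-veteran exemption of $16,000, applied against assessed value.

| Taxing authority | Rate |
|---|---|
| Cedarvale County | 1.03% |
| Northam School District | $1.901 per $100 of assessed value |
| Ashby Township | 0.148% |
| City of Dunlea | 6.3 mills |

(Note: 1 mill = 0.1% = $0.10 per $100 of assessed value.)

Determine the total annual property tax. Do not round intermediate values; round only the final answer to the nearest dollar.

Assessed value = $141,900 × 0.3 = $42,570
Taxable value = $42,570 − $16,000 = $26,570
Cedarvale County: $26,570 × 0.0103 = $273.671
Northam School District: $26,570 × 0.01901 = $505.0957
Ashby Township: $26,570 × 0.00148 = $39.3236
City of Dunlea: $26,570 × 0.0063 = $167.391
Total = $985.4813

$985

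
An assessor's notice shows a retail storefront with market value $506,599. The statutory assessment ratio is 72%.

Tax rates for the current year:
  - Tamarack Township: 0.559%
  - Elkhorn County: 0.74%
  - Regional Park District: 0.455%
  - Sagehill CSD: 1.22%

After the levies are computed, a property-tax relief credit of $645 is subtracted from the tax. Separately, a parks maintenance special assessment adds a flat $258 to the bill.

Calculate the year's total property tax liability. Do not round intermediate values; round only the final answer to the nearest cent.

Assessed value = $506,599 × 0.72 = $364,751.28
Tamarack Township: $364,751.28 × 0.00559 = $2,038.9596552
Elkhorn County: $364,751.28 × 0.0074 = $2,699.159472
Regional Park District: $364,751.28 × 0.00455 = $1,659.618324
Sagehill CSD: $364,751.28 × 0.0122 = $4,449.965616
Levies subtotal = $10,847.7030672
After credit = $10,847.7030672 − $645 = $10,202.7030672
Total = $10,202.7030672 + $258 = $10,460.7030672

$10,460.70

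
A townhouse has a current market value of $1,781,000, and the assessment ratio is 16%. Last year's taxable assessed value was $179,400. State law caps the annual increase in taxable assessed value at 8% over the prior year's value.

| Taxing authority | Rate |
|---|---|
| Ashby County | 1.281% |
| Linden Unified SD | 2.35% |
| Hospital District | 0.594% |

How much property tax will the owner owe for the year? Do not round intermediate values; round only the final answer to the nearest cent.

$8,186.02

Uncapped assessed value = $1,781,000 × 0.16 = $284,960
Cap limit = $179,400 × 1.08 = $193,752
Taxable assessed value = min($284,960, $193,752) = $193,752 (cap binds)
Ashby County: $193,752 × 0.01281 = $2,481.96312
Linden Unified SD: $193,752 × 0.0235 = $4,553.172
Hospital District: $193,752 × 0.00594 = $1,150.88688
Total = $8,186.022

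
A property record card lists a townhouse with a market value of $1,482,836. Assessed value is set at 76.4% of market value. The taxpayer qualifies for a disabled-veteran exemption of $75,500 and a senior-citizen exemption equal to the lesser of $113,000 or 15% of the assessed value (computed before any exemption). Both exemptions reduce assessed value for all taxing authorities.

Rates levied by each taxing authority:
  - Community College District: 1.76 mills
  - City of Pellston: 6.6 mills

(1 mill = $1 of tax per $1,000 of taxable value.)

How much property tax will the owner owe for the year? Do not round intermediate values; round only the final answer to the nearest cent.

Assessed value = $1,482,836 × 0.764 = $1,132,886.704
Senior-citizen exemption = min($113,000, 15% × $1,132,886.704) = min($113,000, $169,933.0056) = $113,000 (dollar cap binds)
Taxable value = $1,132,886.704 − $75,500 − $113,000 = $944,386.704
Community College District: $944,386.704 × 0.00176 = $1,662.12059904
City of Pellston: $944,386.704 × 0.0066 = $6,232.9522464
Total = $7,895.07284544

$7,895.07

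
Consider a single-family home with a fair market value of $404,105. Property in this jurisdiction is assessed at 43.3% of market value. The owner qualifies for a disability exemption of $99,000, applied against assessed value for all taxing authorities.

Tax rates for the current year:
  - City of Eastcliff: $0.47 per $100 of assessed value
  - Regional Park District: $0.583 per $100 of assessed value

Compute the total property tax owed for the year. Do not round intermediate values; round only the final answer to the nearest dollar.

$800

Assessed value = $404,105 × 0.433 = $174,977.465
Taxable value = $174,977.465 − $99,000 = $75,977.465
City of Eastcliff: $75,977.465 × 0.0047 = $357.0940855
Regional Park District: $75,977.465 × 0.00583 = $442.94862095
Total = $357.0940855 + $442.94862095 = $800.04270645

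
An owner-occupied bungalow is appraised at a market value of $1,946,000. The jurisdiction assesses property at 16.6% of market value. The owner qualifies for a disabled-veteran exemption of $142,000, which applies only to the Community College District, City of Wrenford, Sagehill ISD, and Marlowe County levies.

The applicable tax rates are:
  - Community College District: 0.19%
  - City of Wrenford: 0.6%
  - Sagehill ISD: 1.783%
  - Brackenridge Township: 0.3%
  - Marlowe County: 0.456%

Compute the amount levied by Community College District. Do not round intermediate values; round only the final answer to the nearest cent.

Assessed value = $1,946,000 × 0.166 = $323,036
Community College District taxable value = $323,036 − $142,000 = $181,036
Community College District levy = $181,036 × 0.0019 = $343.9684

$343.97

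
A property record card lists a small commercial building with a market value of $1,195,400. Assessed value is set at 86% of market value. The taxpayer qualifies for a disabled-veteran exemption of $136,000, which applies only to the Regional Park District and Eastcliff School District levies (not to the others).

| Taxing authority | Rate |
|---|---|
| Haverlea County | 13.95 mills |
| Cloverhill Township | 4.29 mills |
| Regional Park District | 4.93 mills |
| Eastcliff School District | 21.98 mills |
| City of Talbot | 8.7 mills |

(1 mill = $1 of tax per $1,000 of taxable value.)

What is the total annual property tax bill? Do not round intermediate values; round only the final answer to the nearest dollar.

$51,700

Assessed value = $1,195,400 × 0.86 = $1,028,044
Haverlea County: $1,028,044 × 0.01395 = $14,341.2138
Cloverhill Township: $1,028,044 × 0.00429 = $4,410.30876
Regional Park District: ($1,028,044 − $136,000) × 0.00493 = $892,044 × 0.00493 = $4,397.77692
Eastcliff School District: ($1,028,044 − $136,000) × 0.02198 = $892,044 × 0.02198 = $19,607.12712
City of Talbot: $1,028,044 × 0.0087 = $8,943.9828
Total = $51,700.4094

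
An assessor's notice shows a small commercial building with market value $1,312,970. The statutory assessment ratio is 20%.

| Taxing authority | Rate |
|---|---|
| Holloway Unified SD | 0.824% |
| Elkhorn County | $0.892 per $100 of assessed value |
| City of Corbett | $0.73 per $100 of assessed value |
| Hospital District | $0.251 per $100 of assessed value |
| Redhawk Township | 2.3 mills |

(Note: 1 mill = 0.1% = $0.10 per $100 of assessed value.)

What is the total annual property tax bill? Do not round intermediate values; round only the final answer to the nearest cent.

$7,686.13

Assessed value = $1,312,970 × 0.2 = $262,594
Holloway Unified SD: $262,594 × 0.00824 = $2,163.77456
Elkhorn County: $262,594 × 0.00892 = $2,342.33848
City of Corbett: $262,594 × 0.0073 = $1,916.9362
Hospital District: $262,594 × 0.00251 = $659.11094
Redhawk Township: $262,594 × 0.0023 = $603.9662
Total = $7,686.12638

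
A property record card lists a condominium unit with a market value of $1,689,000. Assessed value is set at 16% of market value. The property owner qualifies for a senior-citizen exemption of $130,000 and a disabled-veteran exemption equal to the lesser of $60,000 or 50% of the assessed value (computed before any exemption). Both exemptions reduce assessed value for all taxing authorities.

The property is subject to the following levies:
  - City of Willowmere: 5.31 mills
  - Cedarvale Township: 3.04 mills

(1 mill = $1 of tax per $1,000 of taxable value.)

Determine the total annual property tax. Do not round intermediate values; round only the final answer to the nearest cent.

$670.00

Assessed value = $1,689,000 × 0.16 = $270,240
Disabled-veteran exemption = min($60,000, 50% × $270,240) = min($60,000, $135,120) = $60,000 (dollar cap binds)
Taxable value = $270,240 − $130,000 − $60,000 = $80,240
City of Willowmere: $80,240 × 0.00531 = $426.0744
Cedarvale Township: $80,240 × 0.00304 = $243.9296
Total = $670.004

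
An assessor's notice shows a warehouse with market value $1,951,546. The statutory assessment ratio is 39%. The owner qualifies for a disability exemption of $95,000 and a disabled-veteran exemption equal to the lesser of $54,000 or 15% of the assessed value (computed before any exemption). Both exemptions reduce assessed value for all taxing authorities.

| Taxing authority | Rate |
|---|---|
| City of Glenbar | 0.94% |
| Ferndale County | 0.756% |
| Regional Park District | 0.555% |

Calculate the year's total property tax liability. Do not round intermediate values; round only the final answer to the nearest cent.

$13,778.44

Assessed value = $1,951,546 × 0.39 = $761,102.94
Disabled-veteran exemption = min($54,000, 15% × $761,102.94) = min($54,000, $114,165.441) = $54,000 (dollar cap binds)
Taxable value = $761,102.94 − $95,000 − $54,000 = $612,102.94
City of Glenbar: $612,102.94 × 0.0094 = $5,753.767636
Ferndale County: $612,102.94 × 0.00756 = $4,627.4982264
Regional Park District: $612,102.94 × 0.00555 = $3,397.171317
Total = $13,778.4371794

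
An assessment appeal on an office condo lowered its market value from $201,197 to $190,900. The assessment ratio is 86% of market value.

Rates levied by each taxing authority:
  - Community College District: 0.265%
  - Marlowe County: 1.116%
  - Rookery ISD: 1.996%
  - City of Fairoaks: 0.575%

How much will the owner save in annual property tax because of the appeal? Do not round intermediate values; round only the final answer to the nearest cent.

Old assessed value = $201,197 × 0.86 = $173,029.42
New assessed value = $190,900 × 0.86 = $164,174
Combined rate = 0.00265 + 0.01116 + 0.01996 + 0.00575 = 0.03952
Old tax = $173,029.42 × 0.03952 = $6,838.1226784
New tax = $164,174 × 0.03952 = $6,488.15648
Reduction = $6,838.1226784 − $6,488.15648 = $349.9661984

$349.97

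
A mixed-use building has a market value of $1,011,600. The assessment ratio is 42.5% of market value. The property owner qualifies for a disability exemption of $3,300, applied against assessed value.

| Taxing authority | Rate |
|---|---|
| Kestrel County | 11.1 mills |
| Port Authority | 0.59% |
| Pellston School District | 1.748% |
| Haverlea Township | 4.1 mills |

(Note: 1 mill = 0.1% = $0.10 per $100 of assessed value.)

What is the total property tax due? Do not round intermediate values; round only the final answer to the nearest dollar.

Assessed value = $1,011,600 × 0.425 = $429,930
Taxable value = $429,930 − $3,300 = $426,630
Kestrel County: $426,630 × 0.0111 = $4,735.593
Port Authority: $426,630 × 0.0059 = $2,517.117
Pellston School District: $426,630 × 0.01748 = $7,457.4924
Haverlea Township: $426,630 × 0.0041 = $1,749.183
Total = $16,459.3854

$16,459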